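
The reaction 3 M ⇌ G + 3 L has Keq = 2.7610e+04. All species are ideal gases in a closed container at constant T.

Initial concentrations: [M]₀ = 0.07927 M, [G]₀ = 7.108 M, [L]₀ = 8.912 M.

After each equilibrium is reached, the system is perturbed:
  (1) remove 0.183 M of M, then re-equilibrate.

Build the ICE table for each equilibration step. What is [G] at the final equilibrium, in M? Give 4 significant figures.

[G]_eq = 6.899 M

Q₀ = 1.0101e+07 vs Keq = 2.7610e+04 ⇒ Q>K, reverse
Step 1:
                   M          G          L
  Initial    0.07927      7.108      8.912
  Change      0.4549    -0.1516    -0.4549
  Equil       0.5341      6.956      8.457
  solve Keq expr → x = -0.1516; check Q = 2.7610e+04
Then remove 0.183 M of M.
Step 2:
                   M          G          L
  Initial     0.3511      6.956      8.457
  Change      0.1708   -0.05693    -0.1708
  Equil       0.5219      6.899      8.286
  solve Keq expr → x = -0.05693; check Q = 2.7610e+04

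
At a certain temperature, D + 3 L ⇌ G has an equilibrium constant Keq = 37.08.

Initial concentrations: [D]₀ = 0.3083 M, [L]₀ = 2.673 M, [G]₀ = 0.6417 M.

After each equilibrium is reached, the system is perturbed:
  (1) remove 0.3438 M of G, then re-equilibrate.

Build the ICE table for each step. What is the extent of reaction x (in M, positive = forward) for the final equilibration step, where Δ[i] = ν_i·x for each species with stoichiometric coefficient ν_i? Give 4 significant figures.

x = 0.001661 M

Q₀ = 0.109 vs Keq = 37.08 ⇒ Q<K, forward
Step 1:
                   D          L          G
  init        0.3083      2.673     0.6417
  Δ          -0.3036    -0.9109     0.3036
  eq         0.00466      1.762     0.9453
  solve Keq expr → x = 0.3036; check Q = 37.08
Then remove 0.3438 M of G.
Step 2:
                   D          L          G
  init       0.00466      1.762     0.6015
  Δ        -0.001661  -0.004983   0.001661
  eq        0.002999      1.757     0.6032
  solve Keq expr → x = 0.001661; check Q = 37.08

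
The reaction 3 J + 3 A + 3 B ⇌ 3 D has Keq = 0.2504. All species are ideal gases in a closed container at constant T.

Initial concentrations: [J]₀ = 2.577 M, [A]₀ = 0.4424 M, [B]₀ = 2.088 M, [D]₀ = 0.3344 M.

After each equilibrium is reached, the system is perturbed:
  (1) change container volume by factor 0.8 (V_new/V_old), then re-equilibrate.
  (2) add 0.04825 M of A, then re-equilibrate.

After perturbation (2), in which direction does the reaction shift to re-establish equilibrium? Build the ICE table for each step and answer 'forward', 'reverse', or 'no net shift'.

Q₀ = 0.002772 vs Keq = 0.2504 ⇒ Q<K, forward
Step 1:
                   J          A          B          D
  init         2.577     0.4424      2.088     0.3344
  Δ          -0.2345    -0.2345    -0.2345     0.2345
  eq           2.342     0.2079      1.853     0.5689
  solve Keq expr → x = 0.07817; check Q = 0.2504
Then change container volume by factor 0.8 (V_new/V_old).
Step 2:
                   J          A          B          D
  init         2.928     0.2599      2.317     0.7111
  Δ         -0.06777   -0.06777   -0.06777    0.06777
  eq            2.86     0.1921      2.249     0.7789
  solve Keq expr → x = 0.02259; check Q = 0.2504
Then add 0.04825 M of A.
Step 3:
                   J          A          B          D
  init          2.86     0.2403      2.249     0.7789
  Δ         -0.03424   -0.03424   -0.03424    0.03424
  eq           2.826     0.2061      2.215     0.8131
  solve Keq expr → x = 0.01141; check Q = 0.2504

Direction: forward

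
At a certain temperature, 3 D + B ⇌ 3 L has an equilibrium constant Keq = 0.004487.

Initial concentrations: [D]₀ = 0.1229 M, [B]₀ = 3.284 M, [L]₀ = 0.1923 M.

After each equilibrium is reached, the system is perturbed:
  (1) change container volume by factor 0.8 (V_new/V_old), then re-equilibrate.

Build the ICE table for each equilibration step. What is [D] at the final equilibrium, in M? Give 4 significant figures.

[D]_eq = 0.3114 M

Q₀ = 1.166 vs Keq = 0.004487 ⇒ Q>K, reverse
Step 1:
                    D           B           L
  I            0.1229       3.284      0.1923
  C              0.13     0.04334       -0.13
  E            0.2529       3.327     0.06228
  solve Keq expr → x = -0.04334; check Q = 0.004487
Then change container volume by factor 0.8 (V_new/V_old).
Step 2:
                    D           B           L
  I            0.3162       4.159     0.07785
  C         -0.004743   -0.001581    0.004743
  E            0.3114       4.158     0.08259
  solve Keq expr → x = 0.001581; check Q = 0.004487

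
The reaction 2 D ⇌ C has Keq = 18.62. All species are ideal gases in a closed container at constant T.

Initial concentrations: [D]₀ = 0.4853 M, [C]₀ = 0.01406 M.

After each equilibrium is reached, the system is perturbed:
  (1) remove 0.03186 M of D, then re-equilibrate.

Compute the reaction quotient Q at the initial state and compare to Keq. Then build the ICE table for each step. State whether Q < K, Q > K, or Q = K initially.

Q₀ = 0.0597 vs Keq = 18.62 ⇒ Q<K, forward
Step 1:
                   D          C
  I           0.4853    0.01406
  C          -0.3805     0.1903
  E           0.1048     0.2043
  solve Keq expr → x = 0.1903; check Q = 18.62
Then remove 0.03186 M of D.
Step 2:
                   D          C
  I           0.0729     0.2043
  C          0.02818   -0.01409
  E           0.1011     0.1902
  solve Keq expr → x = -0.01409; check Q = 18.62

Q₀ = 0.0597; Q < K (proceeds forward)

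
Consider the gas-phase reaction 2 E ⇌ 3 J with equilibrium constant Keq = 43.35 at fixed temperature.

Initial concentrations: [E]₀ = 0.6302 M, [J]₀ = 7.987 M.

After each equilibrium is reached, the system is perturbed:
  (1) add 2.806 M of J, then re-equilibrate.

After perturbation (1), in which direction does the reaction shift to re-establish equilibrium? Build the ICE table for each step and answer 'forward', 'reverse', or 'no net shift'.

Q₀ = 1283 vs Keq = 43.35 ⇒ Q>K, reverse
Step 1:
                    E           J
  init         0.6302       7.987
  Δ             1.476      -2.214
  eq            2.106       5.773
  solve Keq expr → x = -0.7381; check Q = 43.35
Then add 2.806 M of J.
Step 2:
                    E           J
  init          2.106       8.579
  Δ            0.8715      -1.307
  eq            2.978       7.271
  solve Keq expr → x = -0.4358; check Q = 43.35

Direction: reverse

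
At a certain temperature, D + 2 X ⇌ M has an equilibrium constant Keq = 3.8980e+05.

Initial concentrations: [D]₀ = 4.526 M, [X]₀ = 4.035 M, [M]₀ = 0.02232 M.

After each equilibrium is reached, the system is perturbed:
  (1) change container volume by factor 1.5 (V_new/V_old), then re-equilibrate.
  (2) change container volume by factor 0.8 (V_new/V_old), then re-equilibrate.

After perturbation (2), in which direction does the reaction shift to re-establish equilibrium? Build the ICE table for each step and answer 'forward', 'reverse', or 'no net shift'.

Q₀ = 3.0290e-04 vs Keq = 3.8980e+05 ⇒ Q<K, forward
Step 1:
                    D           X           M
  init          4.526       4.035     0.02232
  Δ            -2.017      -4.034       2.017
  eq            2.509    0.001444       2.039
  solve Keq expr → x = 2.017; check Q = 3.8980e+05
Then change container volume by factor 1.5 (V_new/V_old).
Step 2:
                    D           X           M
  init          1.673  9.6258e-04       1.359
  Δ        2.4053e-04  4.8106e-04 -2.4053e-04
  eq            1.673    0.001444       1.359
  solve Keq expr → x = -2.4053e-04; check Q = 3.8980e+05
Then change container volume by factor 0.8 (V_new/V_old).
Step 3:
                    D           X           M
  init          2.091    0.001805       1.699
  Δ       -1.8039e-04 -3.6077e-04  1.8039e-04
  eq            2.091    0.001444       1.699
  solve Keq expr → x = 1.8039e-04; check Q = 3.8980e+05

Direction: forward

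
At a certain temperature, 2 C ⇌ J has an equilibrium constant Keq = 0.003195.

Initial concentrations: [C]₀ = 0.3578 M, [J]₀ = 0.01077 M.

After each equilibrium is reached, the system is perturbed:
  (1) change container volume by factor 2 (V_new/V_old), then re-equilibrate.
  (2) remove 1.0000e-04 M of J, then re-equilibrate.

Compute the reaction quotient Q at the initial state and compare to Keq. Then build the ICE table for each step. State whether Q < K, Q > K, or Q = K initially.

Q₀ = 0.08413 vs Keq = 0.003195 ⇒ Q>K, reverse
Step 1:
                  C         J
  I          0.3578   0.01077
  C         0.02062  -0.01031
  E          0.3784 4.5754e-04
  solve Keq expr → x = -0.01031; check Q = 0.003195
Then change container volume by factor 2 (V_new/V_old).
Step 2:
                  C         J
  I          0.1892 2.2877e-04
  C       2.2822e-04 -1.1411e-04
  E          0.1894 1.1466e-04
  solve Keq expr → x = -1.1411e-04; check Q = 0.003195
Then remove 1.0000e-04 M of J.
Step 3:
                  C         J
  I          0.1894 1.4661e-05
  C       -1.9952e-04 9.9759e-05
  E          0.1892 1.1442e-04
  solve Keq expr → x = 9.9759e-05; check Q = 0.003195

Q₀ = 0.08413; Q > K (proceeds reverse)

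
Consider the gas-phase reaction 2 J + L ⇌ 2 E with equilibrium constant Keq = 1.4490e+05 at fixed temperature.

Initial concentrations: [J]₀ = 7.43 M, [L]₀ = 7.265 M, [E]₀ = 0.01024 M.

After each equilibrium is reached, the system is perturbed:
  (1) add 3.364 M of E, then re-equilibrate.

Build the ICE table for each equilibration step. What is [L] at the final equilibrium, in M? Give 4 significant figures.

Q₀ = 2.6145e-07 vs Keq = 1.4490e+05 ⇒ Q<K, forward
Step 1:
                  J         L         E
  Initial      7.43     7.265   0.01024
  Change      -7.42     -3.71      7.42
  Equil     0.01035     3.555      7.43
  solve Keq expr → x = 3.71; check Q = 1.4490e+05
Then add 3.364 M of E.
Step 2:
                  J         L         E
  Initial   0.01035     3.555     10.79
  Change   0.004676  0.002338 -0.004676
  Equil     0.01503     3.558     10.79
  solve Keq expr → x = -0.002338; check Q = 1.4490e+05

[L]_eq = 3.558 M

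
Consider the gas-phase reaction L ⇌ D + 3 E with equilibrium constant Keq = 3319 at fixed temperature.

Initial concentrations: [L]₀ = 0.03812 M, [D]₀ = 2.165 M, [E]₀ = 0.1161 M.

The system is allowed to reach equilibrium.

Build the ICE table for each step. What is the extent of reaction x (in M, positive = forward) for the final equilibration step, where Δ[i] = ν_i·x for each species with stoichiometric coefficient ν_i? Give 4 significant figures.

x = 0.03811 M

Q₀ = 0.08888 vs Keq = 3319 ⇒ Q<K, forward
Step 1:
                   L          D          E
  I          0.03812      2.165     0.1161
  C         -0.03811    0.03811     0.1143
  E       8.1223e-06      2.203     0.2304
  solve Keq expr → x = 0.03811; check Q = 3319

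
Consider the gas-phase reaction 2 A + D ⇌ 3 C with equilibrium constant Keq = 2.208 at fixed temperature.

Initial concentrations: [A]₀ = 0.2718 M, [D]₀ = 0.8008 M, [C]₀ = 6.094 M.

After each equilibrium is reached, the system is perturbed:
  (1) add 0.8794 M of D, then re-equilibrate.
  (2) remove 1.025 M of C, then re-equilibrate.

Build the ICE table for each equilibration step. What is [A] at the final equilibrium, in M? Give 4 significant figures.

[A]_eq = 1.869 M

Q₀ = 3825 vs Keq = 2.208 ⇒ Q>K, reverse
Step 1:
                   A          D          C
  Initial     0.2718     0.8008      6.094
  Change       2.139       1.07     -3.209
  Equil        2.411       1.87      2.885
  solve Keq expr → x = -1.07; check Q = 2.208
Then add 0.8794 M of D.
Step 2:
                   A          D          C
  Initial      2.411       2.75      2.885
  Change     -0.1516   -0.07578     0.2274
  Equil         2.26      2.674      3.112
  solve Keq expr → x = 0.07578; check Q = 2.208
Then remove 1.025 M of C.
Step 3:
                   A          D          C
  Initial       2.26      2.674      2.087
  Change     -0.3909    -0.1954     0.5863
  Equil        1.869      2.479      2.674
  solve Keq expr → x = 0.1954; check Q = 2.208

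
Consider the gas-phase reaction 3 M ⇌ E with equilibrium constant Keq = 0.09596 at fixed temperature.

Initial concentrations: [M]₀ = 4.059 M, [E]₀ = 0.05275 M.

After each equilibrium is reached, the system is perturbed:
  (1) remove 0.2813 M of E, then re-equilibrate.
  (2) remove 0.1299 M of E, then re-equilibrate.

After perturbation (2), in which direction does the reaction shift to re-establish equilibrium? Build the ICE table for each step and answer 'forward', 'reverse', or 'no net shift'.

Direction: forward

Q₀ = 7.8880e-04 vs Keq = 0.09596 ⇒ Q<K, forward
Step 1:
                  M         E
  init        4.059   0.05275
  Δ          -2.078    0.6928
  eq          1.981    0.7456
  solve Keq expr → x = 0.6928; check Q = 0.09596
Then remove 0.2813 M of E.
Step 2:
                  M         E
  init        1.981    0.4643
  Δ         -0.2087   0.06957
  eq          1.772    0.5338
  solve Keq expr → x = 0.06957; check Q = 0.09596
Then remove 0.1299 M of E.
Step 3:
                  M         E
  init        1.772    0.4039
  Δ         -0.1099   0.03662
  eq          1.662    0.4405
  solve Keq expr → x = 0.03662; check Q = 0.09596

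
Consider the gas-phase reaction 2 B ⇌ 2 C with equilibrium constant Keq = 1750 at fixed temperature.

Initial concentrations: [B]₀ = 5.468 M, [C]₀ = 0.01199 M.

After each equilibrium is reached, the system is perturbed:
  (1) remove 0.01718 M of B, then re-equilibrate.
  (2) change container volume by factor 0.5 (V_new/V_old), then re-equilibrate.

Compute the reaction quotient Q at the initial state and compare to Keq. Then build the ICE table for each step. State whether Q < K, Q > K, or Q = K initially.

Q₀ = 4.8082e-06 vs Keq = 1750 ⇒ Q<K, forward
Step 1:
                    B           C
  Initial       5.468     0.01199
  Change        -5.34        5.34
  Equil        0.1279       5.352
  solve Keq expr → x = 2.67; check Q = 1750
Then remove 0.01718 M of B.
Step 2:
                    B           C
  Initial      0.1108       5.352
  Change      0.01678    -0.01678
  Equil        0.1275       5.335
  solve Keq expr → x = -0.008389; check Q = 1750
Then change container volume by factor 0.5 (V_new/V_old).
Step 3:
                    B           C
  Initial      0.2551       10.67
  Change            0           0
  Equil        0.2551       10.67
  solve Keq expr → x = 0; check Q = 1750

Q₀ = 4.8082e-06; Q < K (proceeds forward)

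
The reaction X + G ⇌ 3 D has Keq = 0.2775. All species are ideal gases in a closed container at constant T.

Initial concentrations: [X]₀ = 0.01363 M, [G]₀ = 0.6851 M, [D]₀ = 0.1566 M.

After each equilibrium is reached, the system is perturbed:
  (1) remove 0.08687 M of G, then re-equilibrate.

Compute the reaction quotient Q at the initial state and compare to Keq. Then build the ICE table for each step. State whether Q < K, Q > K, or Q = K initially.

Q₀ = 0.4113 vs Keq = 0.2775 ⇒ Q>K, reverse
Step 1:
                    X           G           D
  I           0.01363      0.6851      0.1566
  C          0.003103    0.003103   -0.009308
  E           0.01673      0.6882      0.1473
  solve Keq expr → x = -0.003103; check Q = 0.2775
Then remove 0.08687 M of G.
Step 2:
                    X           G           D
  I           0.01673      0.6013      0.1473
  C          0.001112    0.001112   -0.003336
  E           0.01784      0.6024       0.144
  solve Keq expr → x = -0.001112; check Q = 0.2775

Q₀ = 0.4113; Q > K (proceeds reverse)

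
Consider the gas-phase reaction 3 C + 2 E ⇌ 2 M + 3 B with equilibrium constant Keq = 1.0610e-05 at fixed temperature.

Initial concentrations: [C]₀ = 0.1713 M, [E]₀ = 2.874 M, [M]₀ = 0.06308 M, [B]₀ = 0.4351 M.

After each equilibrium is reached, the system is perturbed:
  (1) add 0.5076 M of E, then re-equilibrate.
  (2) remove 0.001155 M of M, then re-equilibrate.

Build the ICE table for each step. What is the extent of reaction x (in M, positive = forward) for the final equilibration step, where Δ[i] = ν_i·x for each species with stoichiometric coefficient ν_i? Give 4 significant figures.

Q₀ = 0.007894 vs Keq = 1.0610e-05 ⇒ Q>K, reverse
Step 1:
                  C         E         M         B
  I          0.1713     2.874   0.06308    0.4351
  C          0.0856   0.05706  -0.05706   -0.0856
  E          0.2569     2.931  0.006016    0.3495
  solve Keq expr → x = -0.02853; check Q = 1.0610e-05
Then add 0.5076 M of E.
Step 2:
                  C         E         M         B
  I          0.2569     3.439  0.006016    0.3495
  C        -0.00141 -9.3985e-04 9.3985e-04   0.00141
  E          0.2555     3.438  0.006956    0.3509
  solve Keq expr → x = 4.6993e-04; check Q = 1.0610e-05
Then remove 0.001155 M of M.
Step 3:
                  C         E         M         B
  I          0.2555     3.438  0.005801    0.3509
  C       -0.001565 -0.001043  0.001043  0.001565
  E          0.2539     3.437  0.006845    0.3525
  solve Keq expr → x = 5.2163e-04; check Q = 1.0610e-05

x = 5.2163e-04 M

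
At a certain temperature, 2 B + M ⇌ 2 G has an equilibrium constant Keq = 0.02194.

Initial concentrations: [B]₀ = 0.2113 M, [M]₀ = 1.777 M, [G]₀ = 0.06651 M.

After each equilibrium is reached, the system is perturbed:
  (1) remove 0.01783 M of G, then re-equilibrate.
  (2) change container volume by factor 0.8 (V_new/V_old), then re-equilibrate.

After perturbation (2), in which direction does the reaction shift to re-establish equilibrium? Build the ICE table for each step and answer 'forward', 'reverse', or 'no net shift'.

Q₀ = 0.05576 vs Keq = 0.02194 ⇒ Q>K, reverse
Step 1:
                    B           M           G
  init         0.2113       1.777     0.06651
  Δ           0.02059      0.0103    -0.02059
  eq           0.2319       1.787     0.04592
  solve Keq expr → x = -0.0103; check Q = 0.02194
Then remove 0.01783 M of G.
Step 2:
                    B           M           G
  init         0.2319       1.787     0.02809
  Δ          -0.01481   -0.007404     0.01481
  eq           0.2171        1.78      0.0429
  solve Keq expr → x = 0.007404; check Q = 0.02194
Then change container volume by factor 0.8 (V_new/V_old).
Step 3:
                    B           M           G
  init         0.2714       2.225     0.05362
  Δ         -0.005156   -0.002578    0.005156
  eq           0.2662       2.222     0.05878
  solve Keq expr → x = 0.002578; check Q = 0.02194

Direction: forward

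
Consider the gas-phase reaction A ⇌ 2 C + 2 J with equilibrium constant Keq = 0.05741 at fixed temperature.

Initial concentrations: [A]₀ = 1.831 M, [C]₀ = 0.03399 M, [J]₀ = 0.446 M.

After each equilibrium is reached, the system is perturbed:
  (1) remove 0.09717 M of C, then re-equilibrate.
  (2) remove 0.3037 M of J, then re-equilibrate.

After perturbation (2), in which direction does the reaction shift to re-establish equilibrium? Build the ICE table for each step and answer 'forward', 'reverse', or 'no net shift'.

Direction: forward

Q₀ = 1.2551e-04 vs Keq = 0.05741 ⇒ Q<K, forward
Step 1:
                    A           C           J
  I             1.831     0.03399       0.446
  C           -0.1761      0.3522      0.3522
  E             1.655      0.3862      0.7982
  solve Keq expr → x = 0.1761; check Q = 0.05741
Then remove 0.09717 M of C.
Step 2:
                    A           C           J
  I             1.655       0.289      0.7982
  C          -0.03235      0.0647      0.0647
  E             1.623      0.3537      0.8629
  solve Keq expr → x = 0.03235; check Q = 0.05741
Then remove 0.3037 M of J.
Step 3:
                    A           C           J
  I             1.623      0.3537      0.5592
  C           -0.0506      0.1012      0.1012
  E             1.572      0.4549      0.6604
  solve Keq expr → x = 0.0506; check Q = 0.05741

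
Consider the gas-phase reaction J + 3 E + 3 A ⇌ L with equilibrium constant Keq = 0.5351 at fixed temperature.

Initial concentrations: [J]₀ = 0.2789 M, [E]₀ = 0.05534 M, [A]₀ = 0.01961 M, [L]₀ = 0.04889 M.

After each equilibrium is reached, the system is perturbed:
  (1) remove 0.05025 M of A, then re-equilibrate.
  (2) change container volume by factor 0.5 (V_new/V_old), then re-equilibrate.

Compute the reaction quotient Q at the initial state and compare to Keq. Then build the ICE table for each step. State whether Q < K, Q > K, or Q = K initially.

Q₀ = 1.3716e+08 vs Keq = 0.5351 ⇒ Q>K, reverse
Step 1:
                  J         E         A         L
  I          0.2789   0.05534   0.01961   0.04889
  C         0.04888    0.1467    0.1467  -0.04888
  E          0.3278     0.202    0.1663 6.6432e-06
  solve Keq expr → x = -0.04888; check Q = 0.5351
Then remove 0.05025 M of A.
Step 2:
                  J         E         A         L
  I          0.3278     0.202     0.116 6.6432e-06
  C       4.3851e-06 1.3155e-05 1.3155e-05 -4.3851e-06
  E          0.3278     0.202     0.116 2.2581e-06
  solve Keq expr → x = -4.3851e-06; check Q = 0.5351
Then change container volume by factor 0.5 (V_new/V_old).
Step 3:
                  J         E         A         L
  I          0.6556     0.404     0.232 4.5161e-06
  C       -2.7950e-04 -8.3849e-04 -8.3849e-04 2.7950e-04
  E          0.6553    0.4032    0.2312 2.8401e-04
  solve Keq expr → x = 2.7950e-04; check Q = 0.5351

Q₀ = 1.3716e+08; Q > K (proceeds reverse)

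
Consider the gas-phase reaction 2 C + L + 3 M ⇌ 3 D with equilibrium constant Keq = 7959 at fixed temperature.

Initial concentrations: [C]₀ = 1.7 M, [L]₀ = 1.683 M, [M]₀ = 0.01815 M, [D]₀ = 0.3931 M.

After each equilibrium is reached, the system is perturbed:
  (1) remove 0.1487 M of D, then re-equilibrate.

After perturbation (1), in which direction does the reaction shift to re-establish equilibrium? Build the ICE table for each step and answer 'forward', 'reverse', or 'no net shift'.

Q₀ = 2089 vs Keq = 7959 ⇒ Q<K, forward
Step 1:
                    C           L           M           D
  Initial         1.7       1.683     0.01815      0.3931
  Change    -0.004212   -0.002106   -0.006318    0.006318
  Equil         1.696       1.681     0.01183      0.3994
  solve Keq expr → x = 0.002106; check Q = 7959
Then remove 0.1487 M of D.
Step 2:
                    C           L           M           D
  Initial       1.696       1.681     0.01183      0.2507
  Change    -0.002845   -0.001423   -0.004268    0.004268
  Equil         1.693       1.679    0.007564       0.255
  solve Keq expr → x = 0.001423; check Q = 7959

Direction: forward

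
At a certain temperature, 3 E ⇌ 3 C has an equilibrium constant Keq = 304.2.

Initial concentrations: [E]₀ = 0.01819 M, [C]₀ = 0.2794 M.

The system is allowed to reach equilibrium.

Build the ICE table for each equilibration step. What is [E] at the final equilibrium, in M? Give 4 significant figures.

Q₀ = 3624 vs Keq = 304.2 ⇒ Q>K, reverse
Step 1:
                  E         C
  Initial   0.01819    0.2794
  Change    0.02033  -0.02033
  Equil     0.03852    0.2591
  solve Keq expr → x = -0.006777; check Q = 304.2

[E]_eq = 0.03852 M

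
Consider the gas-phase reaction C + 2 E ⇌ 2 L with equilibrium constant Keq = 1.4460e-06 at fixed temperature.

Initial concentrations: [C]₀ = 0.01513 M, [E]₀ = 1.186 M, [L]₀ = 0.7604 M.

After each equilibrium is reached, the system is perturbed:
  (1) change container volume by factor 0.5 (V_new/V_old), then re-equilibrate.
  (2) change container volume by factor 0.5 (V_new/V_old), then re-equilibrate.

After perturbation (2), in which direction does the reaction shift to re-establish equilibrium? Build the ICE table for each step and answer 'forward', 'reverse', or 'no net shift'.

Q₀ = 27.17 vs Keq = 1.4460e-06 ⇒ Q>K, reverse
Step 1:
                  C         E         L
  Initial   0.01513     1.186    0.7604
  Change     0.3795    0.7589   -0.7589
  Equil      0.3946     1.945  0.001469
  solve Keq expr → x = -0.3795; check Q = 1.4460e-06
Then change container volume by factor 0.5 (V_new/V_old).
Step 2:
                  C         E         L
  Initial    0.7892      3.89  0.002938
  Change  -6.0709e-04 -0.001214  0.001214
  Equil      0.7886     3.889  0.004152
  solve Keq expr → x = 6.0709e-04; check Q = 1.4460e-06
Then change container volume by factor 0.5 (V_new/V_old).
Step 3:
                  C         E         L
  Initial     1.577     7.777  0.008305
  Change  -0.001714 -0.003428  0.003428
  Equil       1.575     7.774   0.01173
  solve Keq expr → x = 0.001714; check Q = 1.4460e-06

Direction: forward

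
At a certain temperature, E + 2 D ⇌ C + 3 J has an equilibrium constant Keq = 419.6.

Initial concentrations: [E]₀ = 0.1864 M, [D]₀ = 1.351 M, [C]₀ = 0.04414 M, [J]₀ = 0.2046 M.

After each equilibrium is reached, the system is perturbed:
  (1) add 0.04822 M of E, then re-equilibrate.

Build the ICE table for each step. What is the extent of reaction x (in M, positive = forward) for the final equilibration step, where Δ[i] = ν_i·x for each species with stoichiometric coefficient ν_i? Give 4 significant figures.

x = 0.04784 M

Q₀ = 0.001111 vs Keq = 419.6 ⇒ Q<K, forward
Step 1:
                    E           D           C           J
  Initial      0.1864       1.351     0.04414      0.2046
  Change      -0.1861     -0.3723      0.1861      0.5584
  Equil    2.5454e-04      0.9787      0.2303       0.763
  solve Keq expr → x = 0.1861; check Q = 419.6
Then add 0.04822 M of E.
Step 2:
                    E           D           C           J
  Initial     0.04847      0.9787      0.2303       0.763
  Change     -0.04784    -0.09568     0.04784      0.1435
  Equil    6.3336e-04       0.883      0.2781      0.9066
  solve Keq expr → x = 0.04784; check Q = 419.6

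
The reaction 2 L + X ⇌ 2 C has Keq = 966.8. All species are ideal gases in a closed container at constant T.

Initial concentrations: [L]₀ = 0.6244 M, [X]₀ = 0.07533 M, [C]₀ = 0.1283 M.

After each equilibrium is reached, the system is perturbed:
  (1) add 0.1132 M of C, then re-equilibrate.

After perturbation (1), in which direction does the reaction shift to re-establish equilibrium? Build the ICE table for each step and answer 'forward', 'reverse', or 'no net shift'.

Q₀ = 0.5605 vs Keq = 966.8 ⇒ Q<K, forward
Step 1:
                   L          X          C
  I           0.6244    0.07533     0.1283
  C          -0.1499   -0.07497     0.1499
  E           0.4745 3.5575e-04     0.2782
  solve Keq expr → x = 0.07497; check Q = 966.8
Then add 0.1132 M of C.
Step 2:
                   L          X          C
  I           0.4745 3.5575e-04     0.3914
  C       6.8768e-04 3.4384e-04 -6.8768e-04
  E           0.4751 6.9959e-04     0.3908
  solve Keq expr → x = -3.4384e-04; check Q = 966.8

Direction: reverse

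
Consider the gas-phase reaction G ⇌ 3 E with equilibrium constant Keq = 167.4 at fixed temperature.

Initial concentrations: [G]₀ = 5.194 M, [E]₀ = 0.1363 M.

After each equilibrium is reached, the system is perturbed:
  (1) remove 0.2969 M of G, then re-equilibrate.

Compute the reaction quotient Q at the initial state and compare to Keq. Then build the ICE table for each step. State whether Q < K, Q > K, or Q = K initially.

Q₀ = 4.8751e-04 vs Keq = 167.4 ⇒ Q<K, forward
Step 1:
                   G          E
  I            5.194     0.1363
  C           -2.508      7.525
  E            2.686      7.661
  solve Keq expr → x = 2.508; check Q = 167.4
Then remove 0.2969 M of G.
Step 2:
                   G          E
  I            2.389      7.661
  C          0.07302    -0.2191
  E            2.462      7.442
  solve Keq expr → x = -0.07302; check Q = 167.4

Q₀ = 4.8751e-04; Q < K (proceeds forward)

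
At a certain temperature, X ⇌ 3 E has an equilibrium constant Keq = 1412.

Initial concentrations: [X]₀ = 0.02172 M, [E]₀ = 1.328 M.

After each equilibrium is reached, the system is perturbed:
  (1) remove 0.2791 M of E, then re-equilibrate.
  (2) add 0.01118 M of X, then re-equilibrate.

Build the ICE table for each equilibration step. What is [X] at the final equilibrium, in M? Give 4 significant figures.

[X]_eq = 0.001061 M

Q₀ = 107.8 vs Keq = 1412 ⇒ Q<K, forward
Step 1:
                  X         E
  init      0.02172     1.328
  Δ        -0.01983   0.05948
  eq       0.001892     1.387
  solve Keq expr → x = 0.01983; check Q = 1412
Then remove 0.2791 M of E.
Step 2:
                  X         E
  init     0.001892     1.108
  Δ       -9.2011e-04   0.00276
  eq      9.7158e-04     1.111
  solve Keq expr → x = 9.2011e-04; check Q = 1412
Then add 0.01118 M of X.
Step 3:
                  X         E
  init      0.01215     1.111
  Δ        -0.01109   0.03327
  eq       0.001061     1.144
  solve Keq expr → x = 0.01109; check Q = 1412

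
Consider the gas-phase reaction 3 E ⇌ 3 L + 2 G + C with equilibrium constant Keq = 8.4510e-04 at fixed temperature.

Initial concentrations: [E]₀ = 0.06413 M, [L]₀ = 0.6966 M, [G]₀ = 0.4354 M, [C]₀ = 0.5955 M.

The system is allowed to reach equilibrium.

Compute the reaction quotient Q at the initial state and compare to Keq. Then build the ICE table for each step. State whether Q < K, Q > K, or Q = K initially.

Q₀ = 144.7; Q > K (proceeds reverse)

Q₀ = 144.7 vs Keq = 8.4510e-04 ⇒ Q>K, reverse
Step 1:
                    E           L           G           C
  init        0.06413      0.6966      0.4354      0.5955
  Δ            0.4522     -0.4522     -0.3015     -0.1507
  eq           0.5164      0.2444      0.1339      0.4448
  solve Keq expr → x = -0.1507; check Q = 8.4510e-04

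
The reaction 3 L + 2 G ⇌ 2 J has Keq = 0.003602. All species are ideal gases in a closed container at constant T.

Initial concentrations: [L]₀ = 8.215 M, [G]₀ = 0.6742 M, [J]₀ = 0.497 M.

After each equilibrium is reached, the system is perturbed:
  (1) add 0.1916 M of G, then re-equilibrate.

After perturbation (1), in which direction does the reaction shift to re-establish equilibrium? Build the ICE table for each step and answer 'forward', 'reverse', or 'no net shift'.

Q₀ = 9.8020e-04 vs Keq = 0.003602 ⇒ Q<K, forward
Step 1:
                    L           G           J
  init          8.215      0.6742       0.497
  Δ           -0.2624      -0.175       0.175
  eq            7.953      0.4992       0.672
  solve Keq expr → x = 0.08748; check Q = 0.003602
Then add 0.1916 M of G.
Step 2:
                    L           G           J
  init          7.953      0.6908       0.672
  Δ           -0.1505     -0.1004      0.1004
  eq            7.802      0.5905      0.7723
  solve Keq expr → x = 0.05018; check Q = 0.003602

Direction: forward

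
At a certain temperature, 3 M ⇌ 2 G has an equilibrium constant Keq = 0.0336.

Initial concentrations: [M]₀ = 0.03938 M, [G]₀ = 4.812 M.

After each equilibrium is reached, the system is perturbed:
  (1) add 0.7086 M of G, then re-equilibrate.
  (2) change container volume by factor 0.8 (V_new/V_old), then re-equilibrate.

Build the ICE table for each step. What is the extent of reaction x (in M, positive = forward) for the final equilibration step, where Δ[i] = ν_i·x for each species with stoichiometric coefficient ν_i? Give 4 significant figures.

x = 0.07717 M

Q₀ = 3.7916e+05 vs Keq = 0.0336 ⇒ Q>K, reverse
Step 1:
                  M         G
  Initial   0.03938     4.812
  Change      4.531    -3.021
  Equil       4.571     1.791
  solve Keq expr → x = -1.51; check Q = 0.0336
Then add 0.7086 M of G.
Step 2:
                  M         G
  Initial     4.571       2.5
  Change     0.5571   -0.3714
  Equil       5.128     2.128
  solve Keq expr → x = -0.1857; check Q = 0.0336
Then change container volume by factor 0.8 (V_new/V_old).
Step 3:
                  M         G
  Initial      6.41      2.66
  Change    -0.2315    0.1543
  Equil       6.178     2.815
  solve Keq expr → x = 0.07717; check Q = 0.0336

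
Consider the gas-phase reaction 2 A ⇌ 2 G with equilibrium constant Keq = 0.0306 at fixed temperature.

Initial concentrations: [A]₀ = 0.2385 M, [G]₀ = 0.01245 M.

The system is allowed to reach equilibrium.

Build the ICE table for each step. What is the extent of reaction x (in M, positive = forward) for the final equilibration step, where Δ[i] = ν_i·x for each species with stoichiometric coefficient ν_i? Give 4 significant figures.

x = 0.01246 M

Q₀ = 0.002725 vs Keq = 0.0306 ⇒ Q<K, forward
Step 1:
                   A          G
  init        0.2385    0.01245
  Δ         -0.02491    0.02491
  eq          0.2136    0.03736
  solve Keq expr → x = 0.01246; check Q = 0.0306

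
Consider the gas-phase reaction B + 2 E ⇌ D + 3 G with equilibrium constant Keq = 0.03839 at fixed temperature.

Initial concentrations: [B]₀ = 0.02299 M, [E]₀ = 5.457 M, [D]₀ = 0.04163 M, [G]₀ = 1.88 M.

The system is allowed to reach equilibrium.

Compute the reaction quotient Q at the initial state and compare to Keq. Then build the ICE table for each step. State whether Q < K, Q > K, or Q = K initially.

Q₀ = 0.404; Q > K (proceeds reverse)

Q₀ = 0.404 vs Keq = 0.03839 ⇒ Q>K, reverse
Step 1:
                    B           E           D           G
  init        0.02299       5.457     0.04163        1.88
  Δ           0.03066     0.06132    -0.03066    -0.09198
  eq          0.05365       5.518     0.01097       1.788
  solve Keq expr → x = -0.03066; check Q = 0.03839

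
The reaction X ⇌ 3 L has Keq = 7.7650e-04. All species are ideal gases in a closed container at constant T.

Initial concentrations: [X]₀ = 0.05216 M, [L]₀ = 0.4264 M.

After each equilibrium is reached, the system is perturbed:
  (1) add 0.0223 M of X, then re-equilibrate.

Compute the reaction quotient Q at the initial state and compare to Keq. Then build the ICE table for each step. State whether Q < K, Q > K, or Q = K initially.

Q₀ = 1.486; Q > K (proceeds reverse)

Q₀ = 1.486 vs Keq = 7.7650e-04 ⇒ Q>K, reverse
Step 1:
                  X         L
  Initial   0.05216    0.4264
  Change     0.1249   -0.3748
  Equil      0.1771   0.05162
  solve Keq expr → x = -0.1249; check Q = 7.7650e-04
Then add 0.0223 M of X.
Step 2:
                  X         L
  Initial    0.1994   0.05162
  Change  -6.7365e-04  0.002021
  Equil      0.1987   0.05364
  solve Keq expr → x = 6.7365e-04; check Q = 7.7650e-04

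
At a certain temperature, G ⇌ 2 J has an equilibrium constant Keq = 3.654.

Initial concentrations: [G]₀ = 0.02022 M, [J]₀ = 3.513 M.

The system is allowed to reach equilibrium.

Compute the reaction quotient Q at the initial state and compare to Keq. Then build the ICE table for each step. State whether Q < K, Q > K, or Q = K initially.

Q₀ = 610.3 vs Keq = 3.654 ⇒ Q>K, reverse
Step 1:
                  G         J
  init      0.02022     3.513
  Δ          0.8599     -1.72
  eq         0.8801     1.793
  solve Keq expr → x = -0.8599; check Q = 3.654

Q₀ = 610.3; Q > K (proceeds reverse)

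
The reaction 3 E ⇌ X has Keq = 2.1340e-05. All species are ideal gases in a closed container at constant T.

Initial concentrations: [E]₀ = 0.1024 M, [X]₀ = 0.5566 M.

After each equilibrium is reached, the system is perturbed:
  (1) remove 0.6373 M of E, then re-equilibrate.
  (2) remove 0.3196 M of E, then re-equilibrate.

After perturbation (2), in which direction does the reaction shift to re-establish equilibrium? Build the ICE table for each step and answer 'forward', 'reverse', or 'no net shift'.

Q₀ = 518.4 vs Keq = 2.1340e-05 ⇒ Q>K, reverse
Step 1:
                  E         X
  Initial    0.1024    0.5566
  Change      1.669   -0.5565
  Equil       1.772 1.1871e-04
  solve Keq expr → x = -0.5565; check Q = 2.1340e-05
Then remove 0.6373 M of E.
Step 2:
                  E         X
  Initial     1.135 1.1871e-04
  Change  2.6256e-04 -8.7519e-05
  Equil       1.135 3.1186e-05
  solve Keq expr → x = -8.7519e-05; check Q = 2.1340e-05
Then remove 0.3196 M of E.
Step 3:
                  E         X
  Initial    0.8152 3.1186e-05
  Change  5.8867e-05 -1.9622e-05
  Equil      0.8153 1.1564e-05
  solve Keq expr → x = -1.9622e-05; check Q = 2.1340e-05

Direction: reverse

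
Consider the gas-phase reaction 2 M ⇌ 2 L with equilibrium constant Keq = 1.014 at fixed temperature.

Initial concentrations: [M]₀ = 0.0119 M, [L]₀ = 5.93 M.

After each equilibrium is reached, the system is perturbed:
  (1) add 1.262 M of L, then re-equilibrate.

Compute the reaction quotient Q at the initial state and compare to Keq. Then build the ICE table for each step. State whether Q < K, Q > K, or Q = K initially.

Q₀ = 2.4832e+05 vs Keq = 1.014 ⇒ Q>K, reverse
Step 1:
                  M         L
  init       0.0119      5.93
  Δ           2.949    -2.949
  eq          2.961     2.981
  solve Keq expr → x = -1.474; check Q = 1.014
Then add 1.262 M of L.
Step 2:
                  M         L
  init        2.961     4.243
  Δ          0.6288   -0.6288
  eq          3.589     3.614
  solve Keq expr → x = -0.3144; check Q = 1.014

Q₀ = 2.4832e+05; Q > K (proceeds reverse)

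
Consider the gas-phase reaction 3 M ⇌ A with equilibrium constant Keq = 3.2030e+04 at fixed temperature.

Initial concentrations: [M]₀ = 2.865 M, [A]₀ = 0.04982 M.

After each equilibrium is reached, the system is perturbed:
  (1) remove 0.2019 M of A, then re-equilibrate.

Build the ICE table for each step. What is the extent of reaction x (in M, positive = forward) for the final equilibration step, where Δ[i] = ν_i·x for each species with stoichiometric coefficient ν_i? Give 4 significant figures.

Q₀ = 0.002119 vs Keq = 3.2030e+04 ⇒ Q<K, forward
Step 1:
                   M          A
  init         2.865    0.04982
  Δ           -2.834     0.9445
  eq         0.03143     0.9943
  solve Keq expr → x = 0.9445; check Q = 3.2030e+04
Then remove 0.2019 M of A.
Step 2:
                   M          A
  init       0.03143     0.7924
  Δ        -0.002281 7.6022e-04
  eq         0.02915     0.7932
  solve Keq expr → x = 7.6022e-04; check Q = 3.2030e+04

x = 7.6022e-04 M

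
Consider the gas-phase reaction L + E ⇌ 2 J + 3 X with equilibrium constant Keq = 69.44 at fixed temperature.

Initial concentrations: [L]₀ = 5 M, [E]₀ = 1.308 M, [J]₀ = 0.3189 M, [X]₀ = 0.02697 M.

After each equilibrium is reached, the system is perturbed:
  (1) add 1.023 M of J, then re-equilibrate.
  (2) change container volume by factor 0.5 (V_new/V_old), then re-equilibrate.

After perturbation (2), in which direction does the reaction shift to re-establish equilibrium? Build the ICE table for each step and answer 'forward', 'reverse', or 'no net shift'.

Direction: reverse

Q₀ = 3.0505e-07 vs Keq = 69.44 ⇒ Q<K, forward
Step 1:
                   L          E          J          X
  Initial          5      1.308     0.3189    0.02697
  Change     -0.9308    -0.9308      1.862      2.793
  Equil        4.069     0.3772      2.181      2.819
  solve Keq expr → x = 0.9308; check Q = 69.44
Then add 1.023 M of J.
Step 2:
                   L          E          J          X
  Initial      4.069     0.3772      3.204      2.819
  Change       0.106      0.106     -0.212     -0.318
  Equil        4.175     0.4832      2.992      2.501
  solve Keq expr → x = -0.106; check Q = 69.44
Then change container volume by factor 0.5 (V_new/V_old).
Step 3:
                   L          E          J          X
  Initial       8.35     0.9663      5.983      5.003
  Change      0.5402     0.5402      -1.08     -1.621
  Equil        8.891      1.507      4.903      3.382
  solve Keq expr → x = -0.5402; check Q = 69.44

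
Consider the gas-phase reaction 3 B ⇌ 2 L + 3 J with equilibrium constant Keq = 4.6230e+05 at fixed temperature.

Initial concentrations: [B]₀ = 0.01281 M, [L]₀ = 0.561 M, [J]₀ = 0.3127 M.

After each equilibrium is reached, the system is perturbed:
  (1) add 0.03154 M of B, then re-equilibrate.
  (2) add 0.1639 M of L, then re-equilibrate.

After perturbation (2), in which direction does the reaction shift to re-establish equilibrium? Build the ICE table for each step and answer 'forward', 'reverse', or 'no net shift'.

Direction: reverse

Q₀ = 4578 vs Keq = 4.6230e+05 ⇒ Q<K, forward
Step 1:
                  B         L         J
  Initial   0.01281     0.561    0.3127
  Change  -0.009949  0.006633  0.009949
  Equil    0.002861    0.5676    0.3226
  solve Keq expr → x = 0.003316; check Q = 4.6230e+05
Then add 0.03154 M of B.
Step 2:
                  B         L         J
  Initial    0.0344    0.5676    0.3226
  Change   -0.03119   0.02079   0.03119
  Equil    0.003213    0.5884    0.3538
  solve Keq expr → x = 0.0104; check Q = 4.6230e+05
Then add 0.1639 M of L.
Step 3:
                  B         L         J
  Initial  0.003213    0.7523    0.3538
  Change  5.6465e-04 -3.7643e-04 -5.6465e-04
  Equil    0.003778    0.7519    0.3533
  solve Keq expr → x = -1.8822e-04; check Q = 4.6230e+05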